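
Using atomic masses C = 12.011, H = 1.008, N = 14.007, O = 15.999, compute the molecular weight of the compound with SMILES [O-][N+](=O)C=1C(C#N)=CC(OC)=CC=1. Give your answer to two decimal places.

Molecular formula: C8H6N2O3.
M = 8×12.011 + 6×1.008 + 2×14.007 + 3×15.999 = 178.15 g/mol.

178.15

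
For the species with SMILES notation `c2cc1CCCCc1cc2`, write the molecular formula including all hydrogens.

Heavy atoms from the SMILES: 10 C.
Implicit hydrogens by atom environment:
  4 × C: 2 H each → 8
  4 × C (aromatic): 1 H each → 4
  2 × C (aromatic): no H
  Total hydrogens = 12.
Molecular formula: C10H12

C10H12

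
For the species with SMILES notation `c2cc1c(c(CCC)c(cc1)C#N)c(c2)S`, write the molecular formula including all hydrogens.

Heavy atoms from the SMILES: 14 C, 1 N, 1 S.
Implicit hydrogens by atom environment:
  5 × C (aromatic): 1 H each → 5
  5 × C (aromatic): no H
  2 × C: 2 H each → 4
  1 × C: 3 H
  1 × C: no H
  1 × N: no H
  1 × S: 1 H
  Total hydrogens = 13.
Molecular formula: C14H13NS

C14H13NS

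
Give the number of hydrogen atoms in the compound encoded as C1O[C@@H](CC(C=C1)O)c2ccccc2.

14

Hydrogens are implicit in SMILES; fill each atom to its normal valence:
  5 × C (aromatic): 1 H each → 5
  4 × C: 1 H each → 4
  2 × C: 2 H each → 4
  1 × C (aromatic): no H
  1 × O: 1 H
  1 × O: no H
  Total hydrogens = 14.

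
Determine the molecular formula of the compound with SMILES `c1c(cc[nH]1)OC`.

Heavy atoms from the SMILES: 5 C, 1 N, 1 O.
Implicit hydrogens by atom environment:
  3 × C (aromatic): 1 H each → 3
  1 × C: 3 H
  1 × C (aromatic): no H
  1 × N (aromatic): 1 H
  1 × O: no H
  Total hydrogens = 7.
Molecular formula: C5H7NO

C5H7NO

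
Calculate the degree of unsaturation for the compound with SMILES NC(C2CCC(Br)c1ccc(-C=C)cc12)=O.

Molecular formula from the SMILES: C13H14BrNO.
DoU = (2C + 2 + N − H − X)/2 = (2·13 + 2 + 1 − 14 − 1)/2 = 14/2 = 7.
(Structurally: 2 ring(s) + 5 π bond(s) = 7.)

7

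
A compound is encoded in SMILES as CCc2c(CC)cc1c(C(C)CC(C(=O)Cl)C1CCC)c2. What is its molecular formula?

C19H27ClO

Heavy atoms from the SMILES: 19 C, 1 Cl, 1 O.
Implicit hydrogens by atom environment:
  5 × C: 2 H each → 10
  4 × C: 3 H each → 12
  4 × C (aromatic): no H
  3 × C: 1 H each → 3
  2 × C (aromatic): 1 H each → 2
  1 × C: no H
  1 × Cl: no H
  1 × O: no H
  Total hydrogens = 27.
Molecular formula: C19H27ClO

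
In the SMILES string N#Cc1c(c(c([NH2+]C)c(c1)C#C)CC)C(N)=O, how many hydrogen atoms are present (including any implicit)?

14

Hydrogens are implicit in SMILES; fill each atom to its normal valence:
  5 × C (aromatic): no H
  3 × C: no H
  2 × C: 3 H each → 6
  1 × C: 2 H
  1 × C (aromatic): 1 H
  1 × C: 1 H
  1 × N: 2 H
  1 × N (charge +1): 2 H
  1 × N: no H
  1 × O: no H
  Total hydrogens = 14.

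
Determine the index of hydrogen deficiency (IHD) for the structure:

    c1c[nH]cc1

3

Molecular formula from the SMILES: C4H5N.
DoU = (2C + 2 + N − H − X)/2 = (2·4 + 2 + 1 − 5 − 0)/2 = 6/2 = 3.
(Structurally: 1 ring(s) + 2 π bond(s) = 3.)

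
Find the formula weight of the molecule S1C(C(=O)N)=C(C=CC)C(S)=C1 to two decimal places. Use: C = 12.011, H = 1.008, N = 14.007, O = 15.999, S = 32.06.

Molecular formula: C8H9NOS2.
M = 8×12.011 + 9×1.008 + 1×14.007 + 1×15.999 + 2×32.06 = 199.29 g/mol.

199.29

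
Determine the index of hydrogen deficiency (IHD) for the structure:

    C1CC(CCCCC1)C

1

Molecular formula from the SMILES: C9H18.
DoU = (2C + 2 + N − H − X)/2 = (2·9 + 2 + 0 − 18 − 0)/2 = 2/2 = 1.
(Structurally: 1 ring(s) + 0 π bond(s) = 1.)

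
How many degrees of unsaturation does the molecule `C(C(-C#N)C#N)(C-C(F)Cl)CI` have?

4

Molecular formula from the SMILES: C7H7ClFIN2.
DoU = (2C + 2 + N − H − X)/2 = (2·7 + 2 + 2 − 7 − 3)/2 = 8/2 = 4.
(Structurally: 0 ring(s) + 4 π bond(s) = 4.)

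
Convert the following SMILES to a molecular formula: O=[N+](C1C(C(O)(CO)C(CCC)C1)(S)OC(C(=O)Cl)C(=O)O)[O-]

C12H18ClNO8S

Heavy atoms from the SMILES: 12 C, 1 Cl, 1 N, 8 O, 1 S.
Implicit hydrogens by atom environment:
  4 × C: 2 H each → 8
  4 × C: no H
  4 × O: no H
  3 × C: 1 H each → 3
  3 × O: 1 H each → 3
  1 × C: 3 H
  1 × Cl: no H
  1 × N (charge +1): no H
  1 × O (charge -1): no H
  1 × S: 1 H
  Total hydrogens = 18.
Molecular formula: C12H18ClNO8S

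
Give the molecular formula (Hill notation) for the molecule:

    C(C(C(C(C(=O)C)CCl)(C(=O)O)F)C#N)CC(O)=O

Heavy atoms from the SMILES: 11 C, 1 Cl, 1 F, 1 N, 5 O.
Implicit hydrogens by atom environment:
  5 × C: no H
  3 × C: 2 H each → 6
  3 × O: no H
  2 × C: 1 H each → 2
  2 × O: 1 H each → 2
  1 × C: 3 H
  1 × Cl: no H
  1 × F: no H
  1 × N: no H
  Total hydrogens = 13.
Molecular formula: C11H13ClFNO5

C11H13ClFNO5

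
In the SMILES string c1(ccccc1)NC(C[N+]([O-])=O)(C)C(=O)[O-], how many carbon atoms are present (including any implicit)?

10

The symbol for carbon appears 10 times in the SMILES. Lowercase c denotes aromatic carbon and counts toward C.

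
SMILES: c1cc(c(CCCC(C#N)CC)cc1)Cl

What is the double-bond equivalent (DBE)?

6

Molecular formula from the SMILES: C13H16ClN.
DoU = (2C + 2 + N − H − X)/2 = (2·13 + 2 + 1 − 16 − 1)/2 = 12/2 = 6.
(Structurally: 1 ring(s) + 5 π bond(s) = 6.)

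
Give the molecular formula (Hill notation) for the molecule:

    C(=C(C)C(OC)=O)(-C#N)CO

Heavy atoms from the SMILES: 7 C, 1 N, 3 O.
Implicit hydrogens by atom environment:
  4 × C: no H
  2 × C: 3 H each → 6
  2 × O: no H
  1 × C: 2 H
  1 × N: no H
  1 × O: 1 H
  Total hydrogens = 9.
Molecular formula: C7H9NO3

C7H9NO3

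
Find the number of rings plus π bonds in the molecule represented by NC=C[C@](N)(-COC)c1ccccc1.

Molecular formula from the SMILES: C11H16N2O.
DoU = (2C + 2 + N − H − X)/2 = (2·11 + 2 + 2 − 16 − 0)/2 = 10/2 = 5.
(Structurally: 1 ring(s) + 4 π bond(s) = 5.)

5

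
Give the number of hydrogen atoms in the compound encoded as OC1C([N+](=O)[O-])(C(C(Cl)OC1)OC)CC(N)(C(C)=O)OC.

19

Hydrogens are implicit in SMILES; fill each atom to its normal valence:
  5 × O: no H
  3 × C: 3 H each → 9
  3 × C: 1 H each → 3
  3 × C: no H
  2 × C: 2 H each → 4
  1 × Cl: no H
  1 × N: 2 H
  1 × N (charge +1): no H
  1 × O: 1 H
  1 × O (charge -1): no H
  Total hydrogens = 19.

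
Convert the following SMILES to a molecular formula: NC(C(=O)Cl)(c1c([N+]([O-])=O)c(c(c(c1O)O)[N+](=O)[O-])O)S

C8H6ClN3O8S

Heavy atoms from the SMILES: 8 C, 1 Cl, 3 N, 8 O, 1 S.
Implicit hydrogens by atom environment:
  6 × C (aromatic): no H
  3 × O: 1 H each → 3
  3 × O: no H
  2 × C: no H
  2 × N (charge +1): no H
  2 × O (charge -1): no H
  1 × Cl: no H
  1 × N: 2 H
  1 × S: 1 H
  Total hydrogens = 6.
Molecular formula: C8H6ClN3O8S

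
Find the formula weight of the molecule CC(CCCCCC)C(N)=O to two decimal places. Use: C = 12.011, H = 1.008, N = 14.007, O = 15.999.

Molecular formula: C9H19NO.
M = 9×12.011 + 19×1.008 + 1×14.007 + 1×15.999 = 157.26 g/mol.

157.26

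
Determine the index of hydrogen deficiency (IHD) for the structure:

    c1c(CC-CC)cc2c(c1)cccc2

7

Molecular formula from the SMILES: C14H16.
DoU = (2C + 2 + N − H − X)/2 = (2·14 + 2 + 0 − 16 − 0)/2 = 14/2 = 7.
(Structurally: 2 ring(s) + 5 π bond(s) = 7.)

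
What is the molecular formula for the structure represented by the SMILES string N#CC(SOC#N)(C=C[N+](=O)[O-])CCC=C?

C9H9N3O3S

Heavy atoms from the SMILES: 9 C, 3 N, 3 O, 1 S.
Implicit hydrogens by atom environment:
  3 × C: 2 H each → 6
  3 × C: 1 H each → 3
  3 × C: no H
  2 × N: no H
  2 × O: no H
  1 × N (charge +1): no H
  1 × O (charge -1): no H
  1 × S: no H
  Total hydrogens = 9.
Molecular formula: C9H9N3O3S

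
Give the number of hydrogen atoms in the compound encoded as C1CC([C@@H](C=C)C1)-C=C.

14

Hydrogens are implicit in SMILES; fill each atom to its normal valence:
  5 × C: 2 H each → 10
  4 × C: 1 H each → 4
  Total hydrogens = 14.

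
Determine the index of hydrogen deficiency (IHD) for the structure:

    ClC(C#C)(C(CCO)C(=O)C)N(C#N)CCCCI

5

Molecular formula from the SMILES: C13H18ClIN2O2.
DoU = (2C + 2 + N − H − X)/2 = (2·13 + 2 + 2 − 18 − 2)/2 = 10/2 = 5.
(Structurally: 0 ring(s) + 5 π bond(s) = 5.)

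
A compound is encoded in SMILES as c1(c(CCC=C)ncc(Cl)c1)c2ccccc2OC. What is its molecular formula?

Heavy atoms from the SMILES: 16 C, 1 Cl, 1 N, 1 O.
Implicit hydrogens by atom environment:
  6 × C (aromatic): 1 H each → 6
  5 × C (aromatic): no H
  3 × C: 2 H each → 6
  1 × C: 3 H
  1 × C: 1 H
  1 × Cl: no H
  1 × N (aromatic): no H
  1 × O: no H
  Total hydrogens = 16.
Molecular formula: C16H16ClNO

C16H16ClNO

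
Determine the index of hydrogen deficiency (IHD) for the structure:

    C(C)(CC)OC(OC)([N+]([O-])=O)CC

Molecular formula from the SMILES: C8H17NO4.
DoU = (2C + 2 + N − H − X)/2 = (2·8 + 2 + 1 − 17 − 0)/2 = 2/2 = 1.
(Structurally: 0 ring(s) + 1 π bond(s) = 1.)

1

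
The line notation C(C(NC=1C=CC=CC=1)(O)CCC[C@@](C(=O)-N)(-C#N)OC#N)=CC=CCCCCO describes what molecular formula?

C22H28N4O4

Heavy atoms from the SMILES: 22 C, 4 N, 4 O.
Implicit hydrogens by atom environment:
  7 × C: 2 H each → 14
  5 × C (aromatic): 1 H each → 5
  5 × C: no H
  4 × C: 1 H each → 4
  2 × N: no H
  2 × O: 1 H each → 2
  2 × O: no H
  1 × C (aromatic): no H
  1 × N: 2 H
  1 × N: 1 H
  Total hydrogens = 28.
Molecular formula: C22H28N4O4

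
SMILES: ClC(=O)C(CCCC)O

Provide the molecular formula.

Heavy atoms from the SMILES: 6 C, 1 Cl, 2 O.
Implicit hydrogens by atom environment:
  3 × C: 2 H each → 6
  1 × C: 3 H
  1 × C: 1 H
  1 × C: no H
  1 × Cl: no H
  1 × O: 1 H
  1 × O: no H
  Total hydrogens = 11.
Molecular formula: C6H11ClO2

C6H11ClO2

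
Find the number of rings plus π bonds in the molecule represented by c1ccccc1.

Molecular formula from the SMILES: C6H6.
DoU = (2C + 2 + N − H − X)/2 = (2·6 + 2 + 0 − 6 − 0)/2 = 8/2 = 4.
(Structurally: 1 ring(s) + 3 π bond(s) = 4.)

4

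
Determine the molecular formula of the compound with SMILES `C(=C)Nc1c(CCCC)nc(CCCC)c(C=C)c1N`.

C17H27N3

Heavy atoms from the SMILES: 17 C, 3 N.
Implicit hydrogens by atom environment:
  8 × C: 2 H each → 16
  5 × C (aromatic): no H
  2 × C: 3 H each → 6
  2 × C: 1 H each → 2
  1 × N: 2 H
  1 × N: 1 H
  1 × N (aromatic): no H
  Total hydrogens = 27.
Molecular formula: C17H27N3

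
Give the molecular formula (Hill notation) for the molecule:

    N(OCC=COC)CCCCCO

C9H19NO3

Heavy atoms from the SMILES: 9 C, 1 N, 3 O.
Implicit hydrogens by atom environment:
  6 × C: 2 H each → 12
  2 × C: 1 H each → 2
  2 × O: no H
  1 × C: 3 H
  1 × N: 1 H
  1 × O: 1 H
  Total hydrogens = 19.
Molecular formula: C9H19NO3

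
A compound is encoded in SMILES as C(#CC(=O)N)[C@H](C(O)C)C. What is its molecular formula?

C7H11NO2

Heavy atoms from the SMILES: 7 C, 1 N, 2 O.
Implicit hydrogens by atom environment:
  3 × C: no H
  2 × C: 3 H each → 6
  2 × C: 1 H each → 2
  1 × N: 2 H
  1 × O: 1 H
  1 × O: no H
  Total hydrogens = 11.
Molecular formula: C7H11NO2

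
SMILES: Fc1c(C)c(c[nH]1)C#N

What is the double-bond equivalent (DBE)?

Molecular formula from the SMILES: C6H5FN2.
DoU = (2C + 2 + N − H − X)/2 = (2·6 + 2 + 2 − 5 − 1)/2 = 10/2 = 5.
(Structurally: 1 ring(s) + 4 π bond(s) = 5.)

5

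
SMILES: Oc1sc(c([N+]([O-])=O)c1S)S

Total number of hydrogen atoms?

Hydrogens are implicit in SMILES; fill each atom to its normal valence:
  4 × C (aromatic): no H
  2 × S: 1 H each → 2
  1 × N (charge +1): no H
  1 × O: 1 H
  1 × O: no H
  1 × O (charge -1): no H
  1 × S (aromatic): no H
  Total hydrogens = 3.

3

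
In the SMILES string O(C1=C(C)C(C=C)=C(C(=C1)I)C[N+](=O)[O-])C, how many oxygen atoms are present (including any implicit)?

3

The symbol for oxygen appears 3 times in the SMILES.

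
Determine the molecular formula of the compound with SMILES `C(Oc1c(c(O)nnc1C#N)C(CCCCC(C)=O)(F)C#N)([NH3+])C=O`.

Heavy atoms from the SMILES: 15 C, 1 F, 5 N, 4 O.
Implicit hydrogens by atom environment:
  4 × C: 2 H each → 8
  4 × C (aromatic): no H
  4 × C: no H
  3 × O: no H
  2 × C: 1 H each → 2
  2 × N (aromatic): no H
  2 × N: no H
  1 × C: 3 H
  1 × F: no H
  1 × N (charge +1): 3 H
  1 × O: 1 H
  Total hydrogens = 17.
Net charge +1.
Molecular formula: C15H17FN5O4+

C15H17FN5O4+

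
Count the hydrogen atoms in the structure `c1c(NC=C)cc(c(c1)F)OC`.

10

Hydrogens are implicit in SMILES; fill each atom to its normal valence:
  3 × C (aromatic): 1 H each → 3
  3 × C (aromatic): no H
  1 × C: 3 H
  1 × C: 2 H
  1 × C: 1 H
  1 × F: no H
  1 × N: 1 H
  1 × O: no H
  Total hydrogens = 10.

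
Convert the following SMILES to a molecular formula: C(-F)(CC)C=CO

Heavy atoms from the SMILES: 5 C, 1 F, 1 O.
Implicit hydrogens by atom environment:
  3 × C: 1 H each → 3
  1 × C: 3 H
  1 × C: 2 H
  1 × F: no H
  1 × O: 1 H
  Total hydrogens = 9.
Molecular formula: C5H9FO

C5H9FO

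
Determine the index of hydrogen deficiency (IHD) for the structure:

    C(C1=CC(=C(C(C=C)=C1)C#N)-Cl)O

7

Molecular formula from the SMILES: C10H8ClNO.
DoU = (2C + 2 + N − H − X)/2 = (2·10 + 2 + 1 − 8 − 1)/2 = 14/2 = 7.
(Structurally: 1 ring(s) + 6 π bond(s) = 7.)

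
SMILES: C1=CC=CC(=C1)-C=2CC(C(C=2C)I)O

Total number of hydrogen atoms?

Hydrogens are implicit in SMILES; fill each atom to its normal valence:
  5 × C (aromatic): 1 H each → 5
  2 × C: 1 H each → 2
  2 × C: no H
  1 × C: 3 H
  1 × C: 2 H
  1 × C (aromatic): no H
  1 × I: no H
  1 × O: 1 H
  Total hydrogens = 13.

13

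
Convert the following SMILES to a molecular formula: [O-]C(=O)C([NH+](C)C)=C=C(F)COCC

Heavy atoms from the SMILES: 9 C, 1 F, 1 N, 3 O.
Implicit hydrogens by atom environment:
  4 × C: no H
  3 × C: 3 H each → 9
  2 × C: 2 H each → 4
  2 × O: no H
  1 × F: no H
  1 × N (charge +1): 1 H
  1 × O (charge -1): no H
  Total hydrogens = 14.
Molecular formula: C9H14FNO3

C9H14FNO3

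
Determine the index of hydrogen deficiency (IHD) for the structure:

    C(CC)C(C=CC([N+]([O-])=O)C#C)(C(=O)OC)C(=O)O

Molecular formula from the SMILES: C12H15NO6.
DoU = (2C + 2 + N − H − X)/2 = (2·12 + 2 + 1 − 15 − 0)/2 = 12/2 = 6.
(Structurally: 0 ring(s) + 6 π bond(s) = 6.)

6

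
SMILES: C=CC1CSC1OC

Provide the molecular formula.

C6H10OS

Heavy atoms from the SMILES: 6 C, 1 O, 1 S.
Implicit hydrogens by atom environment:
  3 × C: 1 H each → 3
  2 × C: 2 H each → 4
  1 × C: 3 H
  1 × O: no H
  1 × S: no H
  Total hydrogens = 10.
Molecular formula: C6H10OS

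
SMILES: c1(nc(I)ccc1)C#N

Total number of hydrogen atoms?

3

Hydrogens are implicit in SMILES; fill each atom to its normal valence:
  3 × C (aromatic): 1 H each → 3
  2 × C (aromatic): no H
  1 × C: no H
  1 × I: no H
  1 × N (aromatic): no H
  1 × N: no H
  Total hydrogens = 3.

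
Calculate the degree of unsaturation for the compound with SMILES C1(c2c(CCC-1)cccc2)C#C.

Molecular formula from the SMILES: C12H12.
DoU = (2C + 2 + N − H − X)/2 = (2·12 + 2 + 0 − 12 − 0)/2 = 14/2 = 7.
(Structurally: 2 ring(s) + 5 π bond(s) = 7.)

7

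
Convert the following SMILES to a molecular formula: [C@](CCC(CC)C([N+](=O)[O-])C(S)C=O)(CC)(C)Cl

C12H22ClNO3S

Heavy atoms from the SMILES: 12 C, 1 Cl, 1 N, 3 O, 1 S.
Implicit hydrogens by atom environment:
  4 × C: 2 H each → 8
  4 × C: 1 H each → 4
  3 × C: 3 H each → 9
  2 × O: no H
  1 × C: no H
  1 × Cl: no H
  1 × N (charge +1): no H
  1 × O (charge -1): no H
  1 × S: 1 H
  Total hydrogens = 22.
Molecular formula: C12H22ClNO3S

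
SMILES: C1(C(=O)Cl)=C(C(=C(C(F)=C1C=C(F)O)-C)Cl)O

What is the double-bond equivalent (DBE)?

6

Molecular formula from the SMILES: C10H6Cl2F2O3.
DoU = (2C + 2 + N − H − X)/2 = (2·10 + 2 + 0 − 6 − 4)/2 = 12/2 = 6.
(Structurally: 1 ring(s) + 5 π bond(s) = 6.)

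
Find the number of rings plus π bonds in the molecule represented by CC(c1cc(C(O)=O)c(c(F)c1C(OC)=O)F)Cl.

6

Molecular formula from the SMILES: C11H9ClF2O4.
DoU = (2C + 2 + N − H − X)/2 = (2·11 + 2 + 0 − 9 − 3)/2 = 12/2 = 6.
(Structurally: 1 ring(s) + 5 π bond(s) = 6.)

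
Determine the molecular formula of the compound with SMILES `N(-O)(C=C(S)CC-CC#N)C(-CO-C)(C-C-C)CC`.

Heavy atoms from the SMILES: 14 C, 2 N, 2 O, 1 S.
Implicit hydrogens by atom environment:
  7 × C: 2 H each → 14
  3 × C: 3 H each → 9
  3 × C: no H
  2 × N: no H
  1 × C: 1 H
  1 × O: 1 H
  1 × O: no H
  1 × S: 1 H
  Total hydrogens = 26.
Molecular formula: C14H26N2O2S

C14H26N2O2S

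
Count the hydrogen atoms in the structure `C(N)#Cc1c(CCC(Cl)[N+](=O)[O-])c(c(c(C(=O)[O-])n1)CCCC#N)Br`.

13

Hydrogens are implicit in SMILES; fill each atom to its normal valence:
  5 × C: 2 H each → 10
  5 × C (aromatic): no H
  4 × C: no H
  2 × O: no H
  2 × O (charge -1): no H
  1 × Br: no H
  1 × C: 1 H
  1 × Cl: no H
  1 × N: 2 H
  1 × N (aromatic): no H
  1 × N: no H
  1 × N (charge +1): no H
  Total hydrogens = 13.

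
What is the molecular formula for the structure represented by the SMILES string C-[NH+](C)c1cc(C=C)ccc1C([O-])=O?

Heavy atoms from the SMILES: 11 C, 1 N, 2 O.
Implicit hydrogens by atom environment:
  3 × C (aromatic): 1 H each → 3
  3 × C (aromatic): no H
  2 × C: 3 H each → 6
  1 × C: 2 H
  1 × C: 1 H
  1 × C: no H
  1 × N (charge +1): 1 H
  1 × O: no H
  1 × O (charge -1): no H
  Total hydrogens = 13.
Molecular formula: C11H13NO2

C11H13NO2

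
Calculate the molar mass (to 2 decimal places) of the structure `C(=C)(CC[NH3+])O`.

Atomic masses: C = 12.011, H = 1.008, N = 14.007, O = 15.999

Molecular formula: C4H10NO+.
M = 4×12.011 + 10×1.008 + 1×14.007 + 1×15.999 = 88.13 g/mol.

88.13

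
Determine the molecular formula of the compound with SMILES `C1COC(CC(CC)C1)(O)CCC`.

C11H22O2

Heavy atoms from the SMILES: 11 C, 2 O.
Implicit hydrogens by atom environment:
  7 × C: 2 H each → 14
  2 × C: 3 H each → 6
  1 × C: 1 H
  1 × C: no H
  1 × O: 1 H
  1 × O: no H
  Total hydrogens = 22.
Molecular formula: C11H22O2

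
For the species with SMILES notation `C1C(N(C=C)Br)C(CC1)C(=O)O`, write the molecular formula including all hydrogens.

C8H12BrNO2

Heavy atoms from the SMILES: 1 Br, 8 C, 1 N, 2 O.
Implicit hydrogens by atom environment:
  4 × C: 2 H each → 8
  3 × C: 1 H each → 3
  1 × Br: no H
  1 × C: no H
  1 × N: no H
  1 × O: 1 H
  1 × O: no H
  Total hydrogens = 12.
Molecular formula: C8H12BrNO2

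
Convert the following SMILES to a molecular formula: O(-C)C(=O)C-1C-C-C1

Heavy atoms from the SMILES: 6 C, 2 O.
Implicit hydrogens by atom environment:
  3 × C: 2 H each → 6
  2 × O: no H
  1 × C: 3 H
  1 × C: 1 H
  1 × C: no H
  Total hydrogens = 10.
Molecular formula: C6H10O2

C6H10O2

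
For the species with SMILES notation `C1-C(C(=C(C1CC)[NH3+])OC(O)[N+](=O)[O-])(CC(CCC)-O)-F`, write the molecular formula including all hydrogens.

C13H24FN2O5+

Heavy atoms from the SMILES: 13 C, 1 F, 2 N, 5 O.
Implicit hydrogens by atom environment:
  5 × C: 2 H each → 10
  3 × C: 1 H each → 3
  3 × C: no H
  2 × C: 3 H each → 6
  2 × O: 1 H each → 2
  2 × O: no H
  1 × F: no H
  1 × N (charge +1): 3 H
  1 × N (charge +1): no H
  1 × O (charge -1): no H
  Total hydrogens = 24.
Net charge +1.
Molecular formula: C13H24FN2O5+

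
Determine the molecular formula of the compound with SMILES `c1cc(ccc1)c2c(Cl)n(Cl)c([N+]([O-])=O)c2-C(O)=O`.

C11H6Cl2N2O4

Heavy atoms from the SMILES: 11 C, 2 Cl, 2 N, 4 O.
Implicit hydrogens by atom environment:
  5 × C (aromatic): 1 H each → 5
  5 × C (aromatic): no H
  2 × Cl: no H
  2 × O: no H
  1 × C: no H
  1 × N (aromatic): no H
  1 × N (charge +1): no H
  1 × O: 1 H
  1 × O (charge -1): no H
  Total hydrogens = 6.
Molecular formula: C11H6Cl2N2O4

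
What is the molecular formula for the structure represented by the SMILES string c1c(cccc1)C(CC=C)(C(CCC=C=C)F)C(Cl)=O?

Heavy atoms from the SMILES: 17 C, 1 Cl, 1 F, 1 O.
Implicit hydrogens by atom environment:
  5 × C: 2 H each → 10
  5 × C (aromatic): 1 H each → 5
  3 × C: 1 H each → 3
  3 × C: no H
  1 × C (aromatic): no H
  1 × Cl: no H
  1 × F: no H
  1 × O: no H
  Total hydrogens = 18.
Molecular formula: C17H18ClFO

C17H18ClFO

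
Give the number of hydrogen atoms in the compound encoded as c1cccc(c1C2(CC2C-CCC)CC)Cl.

21

Hydrogens are implicit in SMILES; fill each atom to its normal valence:
  5 × C: 2 H each → 10
  4 × C (aromatic): 1 H each → 4
  2 × C: 3 H each → 6
  2 × C (aromatic): no H
  1 × C: 1 H
  1 × C: no H
  1 × Cl: no H
  Total hydrogens = 21.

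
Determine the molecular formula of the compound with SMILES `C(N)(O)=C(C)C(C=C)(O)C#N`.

Heavy atoms from the SMILES: 7 C, 2 N, 2 O.
Implicit hydrogens by atom environment:
  4 × C: no H
  2 × O: 1 H each → 2
  1 × C: 3 H
  1 × C: 2 H
  1 × C: 1 H
  1 × N: 2 H
  1 × N: no H
  Total hydrogens = 10.
Molecular formula: C7H10N2O2

C7H10N2O2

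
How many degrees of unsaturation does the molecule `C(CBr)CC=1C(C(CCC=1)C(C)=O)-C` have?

3

Molecular formula from the SMILES: C12H19BrO.
DoU = (2C + 2 + N − H − X)/2 = (2·12 + 2 + 0 − 19 − 1)/2 = 6/2 = 3.
(Structurally: 1 ring(s) + 2 π bond(s) = 3.)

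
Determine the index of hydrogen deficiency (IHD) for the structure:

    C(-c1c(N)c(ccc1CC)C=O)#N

7

Molecular formula from the SMILES: C10H10N2O.
DoU = (2C + 2 + N − H − X)/2 = (2·10 + 2 + 2 − 10 − 0)/2 = 14/2 = 7.
(Structurally: 1 ring(s) + 6 π bond(s) = 7.)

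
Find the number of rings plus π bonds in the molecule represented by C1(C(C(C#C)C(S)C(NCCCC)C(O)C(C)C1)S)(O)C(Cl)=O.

Molecular formula from the SMILES: C16H26ClNO3S2.
DoU = (2C + 2 + N − H − X)/2 = (2·16 + 2 + 1 − 26 − 1)/2 = 8/2 = 4.
(Structurally: 1 ring(s) + 3 π bond(s) = 4.)

4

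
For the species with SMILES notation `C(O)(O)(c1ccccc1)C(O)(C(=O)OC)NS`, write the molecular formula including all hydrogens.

Heavy atoms from the SMILES: 10 C, 1 N, 5 O, 1 S.
Implicit hydrogens by atom environment:
  5 × C (aromatic): 1 H each → 5
  3 × C: no H
  3 × O: 1 H each → 3
  2 × O: no H
  1 × C: 3 H
  1 × C (aromatic): no H
  1 × N: 1 H
  1 × S: 1 H
  Total hydrogens = 13.
Molecular formula: C10H13NO5S

C10H13NO5S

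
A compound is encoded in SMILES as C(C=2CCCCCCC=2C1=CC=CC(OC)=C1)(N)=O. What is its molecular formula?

C16H21NO2

Heavy atoms from the SMILES: 16 C, 1 N, 2 O.
Implicit hydrogens by atom environment:
  6 × C: 2 H each → 12
  4 × C (aromatic): 1 H each → 4
  3 × C: no H
  2 × C (aromatic): no H
  2 × O: no H
  1 × C: 3 H
  1 × N: 2 H
  Total hydrogens = 21.
Molecular formula: C16H21NO2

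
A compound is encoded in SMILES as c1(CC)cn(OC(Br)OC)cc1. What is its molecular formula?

C8H12BrNO2

Heavy atoms from the SMILES: 1 Br, 8 C, 1 N, 2 O.
Implicit hydrogens by atom environment:
  3 × C (aromatic): 1 H each → 3
  2 × C: 3 H each → 6
  2 × O: no H
  1 × Br: no H
  1 × C: 2 H
  1 × C: 1 H
  1 × C (aromatic): no H
  1 × N (aromatic): no H
  Total hydrogens = 12.
Molecular formula: C8H12BrNO2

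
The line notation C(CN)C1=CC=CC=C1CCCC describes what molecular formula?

Heavy atoms from the SMILES: 12 C, 1 N.
Implicit hydrogens by atom environment:
  5 × C: 2 H each → 10
  4 × C (aromatic): 1 H each → 4
  2 × C (aromatic): no H
  1 × C: 3 H
  1 × N: 2 H
  Total hydrogens = 19.
Molecular formula: C12H19N

C12H19N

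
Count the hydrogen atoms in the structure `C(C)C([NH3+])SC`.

Hydrogens are implicit in SMILES; fill each atom to its normal valence:
  2 × C: 3 H each → 6
  1 × C: 2 H
  1 × C: 1 H
  1 × N (charge +1): 3 H
  1 × S: no H
  Total hydrogens = 12.

12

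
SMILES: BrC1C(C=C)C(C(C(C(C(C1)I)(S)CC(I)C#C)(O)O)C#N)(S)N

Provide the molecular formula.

Heavy atoms from the SMILES: 1 Br, 15 C, 2 I, 2 N, 2 O, 2 S.
Implicit hydrogens by atom environment:
  7 × C: 1 H each → 7
  5 × C: no H
  3 × C: 2 H each → 6
  2 × I: no H
  2 × O: 1 H each → 2
  2 × S: 1 H each → 2
  1 × Br: no H
  1 × N: 2 H
  1 × N: no H
  Total hydrogens = 19.
Molecular formula: C15H19BrI2N2O2S2

C15H19BrI2N2O2S2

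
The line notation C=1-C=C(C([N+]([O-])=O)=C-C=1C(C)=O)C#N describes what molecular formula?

Heavy atoms from the SMILES: 9 C, 2 N, 3 O.
Implicit hydrogens by atom environment:
  3 × C (aromatic): 1 H each → 3
  3 × C (aromatic): no H
  2 × C: no H
  2 × O: no H
  1 × C: 3 H
  1 × N (charge +1): no H
  1 × N: no H
  1 × O (charge -1): no H
  Total hydrogens = 6.
Molecular formula: C9H6N2O3

C9H6N2O3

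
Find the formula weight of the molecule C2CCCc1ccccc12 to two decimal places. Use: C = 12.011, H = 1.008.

Molecular formula: C10H12.
M = 10×12.011 + 12×1.008 = 132.21 g/mol.

132.21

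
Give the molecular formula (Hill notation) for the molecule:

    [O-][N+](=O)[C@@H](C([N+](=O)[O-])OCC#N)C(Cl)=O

Heavy atoms from the SMILES: 5 C, 1 Cl, 3 N, 6 O.
Implicit hydrogens by atom environment:
  4 × O: no H
  2 × C: 1 H each → 2
  2 × C: no H
  2 × N (charge +1): no H
  2 × O (charge -1): no H
  1 × C: 2 H
  1 × Cl: no H
  1 × N: no H
  Total hydrogens = 4.
Molecular formula: C5H4ClN3O6

C5H4ClN3O6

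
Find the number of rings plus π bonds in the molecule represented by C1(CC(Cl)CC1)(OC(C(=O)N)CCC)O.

2

Molecular formula from the SMILES: C10H18ClNO3.
DoU = (2C + 2 + N − H − X)/2 = (2·10 + 2 + 1 − 18 − 1)/2 = 4/2 = 2.
(Structurally: 1 ring(s) + 1 π bond(s) = 2.)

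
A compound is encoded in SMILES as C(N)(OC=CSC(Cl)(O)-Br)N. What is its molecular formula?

Heavy atoms from the SMILES: 1 Br, 4 C, 1 Cl, 2 N, 2 O, 1 S.
Implicit hydrogens by atom environment:
  3 × C: 1 H each → 3
  2 × N: 2 H each → 4
  1 × Br: no H
  1 × C: no H
  1 × Cl: no H
  1 × O: 1 H
  1 × O: no H
  1 × S: no H
  Total hydrogens = 8.
Molecular formula: C4H8BrClN2O2S

C4H8BrClN2O2S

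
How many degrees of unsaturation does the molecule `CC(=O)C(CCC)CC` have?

Molecular formula from the SMILES: C8H16O.
DoU = (2C + 2 + N − H − X)/2 = (2·8 + 2 + 0 − 16 − 0)/2 = 2/2 = 1.
(Structurally: 0 ring(s) + 1 π bond(s) = 1.)

1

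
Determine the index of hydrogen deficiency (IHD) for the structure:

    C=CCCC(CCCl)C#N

Molecular formula from the SMILES: C8H12ClN.
DoU = (2C + 2 + N − H − X)/2 = (2·8 + 2 + 1 − 12 − 1)/2 = 6/2 = 3.
(Structurally: 0 ring(s) + 3 π bond(s) = 3.)

3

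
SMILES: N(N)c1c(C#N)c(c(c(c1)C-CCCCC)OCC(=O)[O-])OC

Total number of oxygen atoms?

The symbol for oxygen appears 4 times in the SMILES.

4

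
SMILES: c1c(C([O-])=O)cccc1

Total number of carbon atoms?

The symbol for carbon appears 7 times in the SMILES. Lowercase c denotes aromatic carbon and counts toward C.

7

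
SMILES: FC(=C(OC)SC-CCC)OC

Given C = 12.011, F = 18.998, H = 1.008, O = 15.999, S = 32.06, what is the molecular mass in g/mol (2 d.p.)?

194.26

Molecular formula: C8H15FO2S.
M = 8×12.011 + 1×18.998 + 15×1.008 + 2×15.999 + 1×32.06 = 194.26 g/mol.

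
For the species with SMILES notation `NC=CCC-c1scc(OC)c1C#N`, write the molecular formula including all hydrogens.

Heavy atoms from the SMILES: 10 C, 2 N, 1 O, 1 S.
Implicit hydrogens by atom environment:
  3 × C (aromatic): no H
  2 × C: 2 H each → 4
  2 × C: 1 H each → 2
  1 × C: 3 H
  1 × C (aromatic): 1 H
  1 × C: no H
  1 × N: 2 H
  1 × N: no H
  1 × O: no H
  1 × S (aromatic): no H
  Total hydrogens = 12.
Molecular formula: C10H12N2OS

C10H12N2OS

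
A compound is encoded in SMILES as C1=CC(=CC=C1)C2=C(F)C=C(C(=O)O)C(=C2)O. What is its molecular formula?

C13H9FO3

Heavy atoms from the SMILES: 13 C, 1 F, 3 O.
Implicit hydrogens by atom environment:
  7 × C (aromatic): 1 H each → 7
  5 × C (aromatic): no H
  2 × O: 1 H each → 2
  1 × C: no H
  1 × F: no H
  1 × O: no H
  Total hydrogens = 9.
Molecular formula: C13H9FO3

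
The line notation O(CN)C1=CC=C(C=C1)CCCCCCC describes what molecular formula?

C14H23NO

Heavy atoms from the SMILES: 14 C, 1 N, 1 O.
Implicit hydrogens by atom environment:
  7 × C: 2 H each → 14
  4 × C (aromatic): 1 H each → 4
  2 × C (aromatic): no H
  1 × C: 3 H
  1 × N: 2 H
  1 × O: no H
  Total hydrogens = 23.
Molecular formula: C14H23NO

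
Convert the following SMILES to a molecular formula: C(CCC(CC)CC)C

Heavy atoms from the SMILES: 9 C.
Implicit hydrogens by atom environment:
  5 × C: 2 H each → 10
  3 × C: 3 H each → 9
  1 × C: 1 H
  Total hydrogens = 20.
Molecular formula: C9H20

C9H20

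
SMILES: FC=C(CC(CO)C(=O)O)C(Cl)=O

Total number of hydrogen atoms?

8

Hydrogens are implicit in SMILES; fill each atom to its normal valence:
  3 × C: no H
  2 × C: 2 H each → 4
  2 × C: 1 H each → 2
  2 × O: 1 H each → 2
  2 × O: no H
  1 × Cl: no H
  1 × F: no H
  Total hydrogens = 8.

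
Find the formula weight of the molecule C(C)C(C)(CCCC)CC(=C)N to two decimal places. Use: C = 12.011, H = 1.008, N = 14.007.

Molecular formula: C11H23N.
M = 11×12.011 + 23×1.008 + 1×14.007 = 169.31 g/mol.

169.31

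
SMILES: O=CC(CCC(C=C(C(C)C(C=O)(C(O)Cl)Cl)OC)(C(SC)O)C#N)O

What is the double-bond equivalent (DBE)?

5

Molecular formula from the SMILES: C16H23Cl2NO6S.
DoU = (2C + 2 + N − H − X)/2 = (2·16 + 2 + 1 − 23 − 2)/2 = 10/2 = 5.
(Structurally: 0 ring(s) + 5 π bond(s) = 5.)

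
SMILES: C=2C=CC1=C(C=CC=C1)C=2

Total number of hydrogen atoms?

8

Hydrogens are implicit in SMILES; fill each atom to its normal valence:
  8 × C (aromatic): 1 H each → 8
  2 × C (aromatic): no H
  Total hydrogens = 8.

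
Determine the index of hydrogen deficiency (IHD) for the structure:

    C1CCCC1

Molecular formula from the SMILES: C5H10.
DoU = (2C + 2 + N − H − X)/2 = (2·5 + 2 + 0 − 10 − 0)/2 = 2/2 = 1.
(Structurally: 1 ring(s) + 0 π bond(s) = 1.)

1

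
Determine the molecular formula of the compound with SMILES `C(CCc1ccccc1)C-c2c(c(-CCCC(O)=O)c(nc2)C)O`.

C20H25NO3

Heavy atoms from the SMILES: 20 C, 1 N, 3 O.
Implicit hydrogens by atom environment:
  7 × C: 2 H each → 14
  6 × C (aromatic): 1 H each → 6
  5 × C (aromatic): no H
  2 × O: 1 H each → 2
  1 × C: 3 H
  1 × C: no H
  1 × N (aromatic): no H
  1 × O: no H
  Total hydrogens = 25.
Molecular formula: C20H25NO3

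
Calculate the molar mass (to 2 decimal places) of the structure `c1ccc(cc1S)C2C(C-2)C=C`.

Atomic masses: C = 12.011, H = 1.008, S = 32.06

176.28

Molecular formula: C11H12S.
M = 11×12.011 + 12×1.008 + 1×32.06 = 176.28 g/mol.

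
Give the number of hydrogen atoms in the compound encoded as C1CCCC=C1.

10

Hydrogens are implicit in SMILES; fill each atom to its normal valence:
  4 × C: 2 H each → 8
  2 × C: 1 H each → 2
  Total hydrogens = 10.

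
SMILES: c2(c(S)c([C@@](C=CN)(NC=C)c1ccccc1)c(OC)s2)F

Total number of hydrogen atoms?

Hydrogens are implicit in SMILES; fill each atom to its normal valence:
  5 × C (aromatic): 1 H each → 5
  5 × C (aromatic): no H
  3 × C: 1 H each → 3
  1 × C: 3 H
  1 × C: 2 H
  1 × C: no H
  1 × F: no H
  1 × N: 2 H
  1 × N: 1 H
  1 × O: no H
  1 × S: 1 H
  1 × S (aromatic): no H
  Total hydrogens = 17.

17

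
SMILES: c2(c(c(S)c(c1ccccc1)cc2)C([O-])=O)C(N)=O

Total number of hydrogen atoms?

10

Hydrogens are implicit in SMILES; fill each atom to its normal valence:
  7 × C (aromatic): 1 H each → 7
  5 × C (aromatic): no H
  2 × C: no H
  2 × O: no H
  1 × N: 2 H
  1 × O (charge -1): no H
  1 × S: 1 H
  Total hydrogens = 10.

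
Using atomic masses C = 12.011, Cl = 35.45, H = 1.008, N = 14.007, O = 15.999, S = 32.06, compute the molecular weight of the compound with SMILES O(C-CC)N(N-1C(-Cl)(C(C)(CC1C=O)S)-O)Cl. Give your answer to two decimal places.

303.20

Molecular formula: C9H16Cl2N2O3S.
M = 9×12.011 + 2×35.45 + 16×1.008 + 2×14.007 + 3×15.999 + 1×32.06 = 303.20 g/mol.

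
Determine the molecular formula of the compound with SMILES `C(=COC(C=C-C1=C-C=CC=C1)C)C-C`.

Heavy atoms from the SMILES: 14 C, 1 O.
Implicit hydrogens by atom environment:
  5 × C: 1 H each → 5
  5 × C (aromatic): 1 H each → 5
  2 × C: 3 H each → 6
  1 × C: 2 H
  1 × C (aromatic): no H
  1 × O: no H
  Total hydrogens = 18.
Molecular formula: C14H18O

C14H18O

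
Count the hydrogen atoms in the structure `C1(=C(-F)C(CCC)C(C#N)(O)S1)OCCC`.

Hydrogens are implicit in SMILES; fill each atom to its normal valence:
  4 × C: 2 H each → 8
  4 × C: no H
  2 × C: 3 H each → 6
  1 × C: 1 H
  1 × F: no H
  1 × N: no H
  1 × O: 1 H
  1 × O: no H
  1 × S: no H
  Total hydrogens = 16.

16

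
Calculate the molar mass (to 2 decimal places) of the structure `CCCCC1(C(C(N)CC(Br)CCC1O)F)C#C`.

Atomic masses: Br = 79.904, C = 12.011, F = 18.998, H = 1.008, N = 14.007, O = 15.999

Molecular formula: C14H23BrFNO.
M = 1×79.904 + 14×12.011 + 1×18.998 + 23×1.008 + 1×14.007 + 1×15.999 = 320.25 g/mol.

320.25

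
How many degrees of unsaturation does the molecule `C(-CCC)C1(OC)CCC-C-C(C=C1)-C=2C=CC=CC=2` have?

Molecular formula from the SMILES: C19H28O.
DoU = (2C + 2 + N − H − X)/2 = (2·19 + 2 + 0 − 28 − 0)/2 = 12/2 = 6.
(Structurally: 2 ring(s) + 4 π bond(s) = 6.)

6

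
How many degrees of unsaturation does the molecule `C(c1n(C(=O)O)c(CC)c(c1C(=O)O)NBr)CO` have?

Molecular formula from the SMILES: C10H13BrN2O5.
DoU = (2C + 2 + N − H − X)/2 = (2·10 + 2 + 2 − 13 − 1)/2 = 10/2 = 5.
(Structurally: 1 ring(s) + 4 π bond(s) = 5.)

5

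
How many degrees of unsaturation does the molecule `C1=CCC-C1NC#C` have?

4

Molecular formula from the SMILES: C7H9N.
DoU = (2C + 2 + N − H − X)/2 = (2·7 + 2 + 1 − 9 − 0)/2 = 8/2 = 4.
(Structurally: 1 ring(s) + 3 π bond(s) = 4.)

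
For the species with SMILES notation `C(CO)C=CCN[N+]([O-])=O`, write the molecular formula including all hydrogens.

C5H10N2O3

Heavy atoms from the SMILES: 5 C, 2 N, 3 O.
Implicit hydrogens by atom environment:
  3 × C: 2 H each → 6
  2 × C: 1 H each → 2
  1 × N: 1 H
  1 × N (charge +1): no H
  1 × O: 1 H
  1 × O: no H
  1 × O (charge -1): no H
  Total hydrogens = 10.
Molecular formula: C5H10N2O3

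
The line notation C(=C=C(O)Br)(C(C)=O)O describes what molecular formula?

Heavy atoms from the SMILES: 1 Br, 5 C, 3 O.
Implicit hydrogens by atom environment:
  4 × C: no H
  2 × O: 1 H each → 2
  1 × Br: no H
  1 × C: 3 H
  1 × O: no H
  Total hydrogens = 5.
Molecular formula: C5H5BrO3

C5H5BrO3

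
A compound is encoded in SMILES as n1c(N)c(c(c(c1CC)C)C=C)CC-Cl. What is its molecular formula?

C12H17ClN2

Heavy atoms from the SMILES: 12 C, 1 Cl, 2 N.
Implicit hydrogens by atom environment:
  5 × C (aromatic): no H
  4 × C: 2 H each → 8
  2 × C: 3 H each → 6
  1 × C: 1 H
  1 × Cl: no H
  1 × N: 2 H
  1 × N (aromatic): no H
  Total hydrogens = 17.
Molecular formula: C12H17ClN2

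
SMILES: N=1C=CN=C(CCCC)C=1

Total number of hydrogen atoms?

Hydrogens are implicit in SMILES; fill each atom to its normal valence:
  3 × C: 2 H each → 6
  3 × C (aromatic): 1 H each → 3
  2 × N (aromatic): no H
  1 × C: 3 H
  1 × C (aromatic): no H
  Total hydrogens = 12.

12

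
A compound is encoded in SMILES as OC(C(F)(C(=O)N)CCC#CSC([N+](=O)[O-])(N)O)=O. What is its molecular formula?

Heavy atoms from the SMILES: 8 C, 1 F, 3 N, 6 O, 1 S.
Implicit hydrogens by atom environment:
  6 × C: no H
  3 × O: no H
  2 × C: 2 H each → 4
  2 × N: 2 H each → 4
  2 × O: 1 H each → 2
  1 × F: no H
  1 × N (charge +1): no H
  1 × O (charge -1): no H
  1 × S: no H
  Total hydrogens = 10.
Molecular formula: C8H10FN3O6S

C8H10FN3O6S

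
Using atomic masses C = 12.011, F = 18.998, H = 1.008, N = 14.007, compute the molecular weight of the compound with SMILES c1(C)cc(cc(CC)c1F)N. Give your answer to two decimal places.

153.20

Molecular formula: C9H12FN.
M = 9×12.011 + 1×18.998 + 12×1.008 + 1×14.007 = 153.20 g/mol.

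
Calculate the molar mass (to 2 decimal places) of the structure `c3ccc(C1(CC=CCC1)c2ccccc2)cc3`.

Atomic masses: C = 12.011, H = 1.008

234.34

Molecular formula: C18H18.
M = 18×12.011 + 18×1.008 = 234.34 g/mol.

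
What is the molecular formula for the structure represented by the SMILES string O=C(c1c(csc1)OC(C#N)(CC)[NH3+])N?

C9H12N3O2S+

Heavy atoms from the SMILES: 9 C, 3 N, 2 O, 1 S.
Implicit hydrogens by atom environment:
  3 × C: no H
  2 × C (aromatic): 1 H each → 2
  2 × C (aromatic): no H
  2 × O: no H
  1 × C: 3 H
  1 × C: 2 H
  1 × N (charge +1): 3 H
  1 × N: 2 H
  1 × N: no H
  1 × S (aromatic): no H
  Total hydrogens = 12.
Net charge +1.
Molecular formula: C9H12N3O2S+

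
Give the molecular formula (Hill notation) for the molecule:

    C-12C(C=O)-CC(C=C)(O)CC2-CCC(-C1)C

C14H22O2

Heavy atoms from the SMILES: 14 C, 2 O.
Implicit hydrogens by atom environment:
  6 × C: 2 H each → 12
  6 × C: 1 H each → 6
  1 × C: 3 H
  1 × C: no H
  1 × O: 1 H
  1 × O: no H
  Total hydrogens = 22.
Molecular formula: C14H22O2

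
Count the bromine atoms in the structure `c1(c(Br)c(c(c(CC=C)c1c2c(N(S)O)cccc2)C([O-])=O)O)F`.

The symbol for bromine appears 1 time in the SMILES.

1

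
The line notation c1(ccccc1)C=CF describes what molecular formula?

Heavy atoms from the SMILES: 8 C, 1 F.
Implicit hydrogens by atom environment:
  5 × C (aromatic): 1 H each → 5
  2 × C: 1 H each → 2
  1 × C (aromatic): no H
  1 × F: no H
  Total hydrogens = 7.
Molecular formula: C8H7F

C8H7F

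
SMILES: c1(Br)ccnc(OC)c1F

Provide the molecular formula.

Heavy atoms from the SMILES: 1 Br, 6 C, 1 F, 1 N, 1 O.
Implicit hydrogens by atom environment:
  3 × C (aromatic): no H
  2 × C (aromatic): 1 H each → 2
  1 × Br: no H
  1 × C: 3 H
  1 × F: no H
  1 × N (aromatic): no H
  1 × O: no H
  Total hydrogens = 5.
Molecular formula: C6H5BrFNO

C6H5BrFNO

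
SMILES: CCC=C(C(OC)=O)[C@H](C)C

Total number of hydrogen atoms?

16

Hydrogens are implicit in SMILES; fill each atom to its normal valence:
  4 × C: 3 H each → 12
  2 × C: 1 H each → 2
  2 × C: no H
  2 × O: no H
  1 × C: 2 H
  Total hydrogens = 16.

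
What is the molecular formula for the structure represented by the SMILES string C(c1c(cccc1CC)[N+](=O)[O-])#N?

C9H8N2O2

Heavy atoms from the SMILES: 9 C, 2 N, 2 O.
Implicit hydrogens by atom environment:
  3 × C (aromatic): 1 H each → 3
  3 × C (aromatic): no H
  1 × C: 3 H
  1 × C: 2 H
  1 × C: no H
  1 × N: no H
  1 × N (charge +1): no H
  1 × O: no H
  1 × O (charge -1): no H
  Total hydrogens = 8.
Molecular formula: C9H8N2O2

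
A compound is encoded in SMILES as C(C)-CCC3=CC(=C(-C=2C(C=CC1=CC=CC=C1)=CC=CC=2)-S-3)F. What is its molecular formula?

Heavy atoms from the SMILES: 22 C, 1 F, 1 S.
Implicit hydrogens by atom environment:
  10 × C (aromatic): 1 H each → 10
  6 × C (aromatic): no H
  3 × C: 2 H each → 6
  2 × C: 1 H each → 2
  1 × C: 3 H
  1 × F: no H
  1 × S (aromatic): no H
  Total hydrogens = 21.
Molecular formula: C22H21FS

C22H21FS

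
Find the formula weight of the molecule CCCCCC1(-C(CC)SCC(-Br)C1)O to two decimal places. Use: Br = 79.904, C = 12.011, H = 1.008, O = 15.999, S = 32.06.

Molecular formula: C12H23BrOS.
M = 1×79.904 + 12×12.011 + 23×1.008 + 1×15.999 + 1×32.06 = 295.28 g/mol.

295.28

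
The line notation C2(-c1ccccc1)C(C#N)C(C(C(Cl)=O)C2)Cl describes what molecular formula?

Heavy atoms from the SMILES: 13 C, 2 Cl, 1 N, 1 O.
Implicit hydrogens by atom environment:
  5 × C (aromatic): 1 H each → 5
  4 × C: 1 H each → 4
  2 × C: no H
  2 × Cl: no H
  1 × C: 2 H
  1 × C (aromatic): no H
  1 × N: no H
  1 × O: no H
  Total hydrogens = 11.
Molecular formula: C13H11Cl2NO

C13H11Cl2NO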